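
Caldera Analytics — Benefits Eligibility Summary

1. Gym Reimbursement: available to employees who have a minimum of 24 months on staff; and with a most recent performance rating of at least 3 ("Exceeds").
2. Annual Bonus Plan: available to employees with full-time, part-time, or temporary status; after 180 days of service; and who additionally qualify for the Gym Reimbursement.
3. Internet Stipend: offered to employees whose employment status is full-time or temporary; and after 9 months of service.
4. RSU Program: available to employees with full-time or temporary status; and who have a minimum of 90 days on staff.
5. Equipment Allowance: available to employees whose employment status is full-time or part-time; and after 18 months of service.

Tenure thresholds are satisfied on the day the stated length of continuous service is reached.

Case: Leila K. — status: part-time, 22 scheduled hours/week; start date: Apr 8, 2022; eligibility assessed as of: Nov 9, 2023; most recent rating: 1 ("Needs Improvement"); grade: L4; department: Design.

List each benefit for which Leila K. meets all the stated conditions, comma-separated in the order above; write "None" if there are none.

Equipment Allowance

Service from Apr 8, 2022 to Nov 9, 2023: 580 days.
Gym Reimbursement — service 580 days < 24 months (≈720 days) ✗ → not eligible.
Annual Bonus Plan — status part-time ✓; service 580 days ≥ 180 days ✓; not eligible for Gym Reimbursement ✗ → not eligible.
Internet Stipend — status part-time ✗ (requires full-time or temporary) → not eligible.
RSU Program — status part-time ✗ (requires full-time or temporary) → not eligible.
Equipment Allowance — status part-time ✓; service 580 days ≥ 18 months (≈540 days) ✓ → eligible.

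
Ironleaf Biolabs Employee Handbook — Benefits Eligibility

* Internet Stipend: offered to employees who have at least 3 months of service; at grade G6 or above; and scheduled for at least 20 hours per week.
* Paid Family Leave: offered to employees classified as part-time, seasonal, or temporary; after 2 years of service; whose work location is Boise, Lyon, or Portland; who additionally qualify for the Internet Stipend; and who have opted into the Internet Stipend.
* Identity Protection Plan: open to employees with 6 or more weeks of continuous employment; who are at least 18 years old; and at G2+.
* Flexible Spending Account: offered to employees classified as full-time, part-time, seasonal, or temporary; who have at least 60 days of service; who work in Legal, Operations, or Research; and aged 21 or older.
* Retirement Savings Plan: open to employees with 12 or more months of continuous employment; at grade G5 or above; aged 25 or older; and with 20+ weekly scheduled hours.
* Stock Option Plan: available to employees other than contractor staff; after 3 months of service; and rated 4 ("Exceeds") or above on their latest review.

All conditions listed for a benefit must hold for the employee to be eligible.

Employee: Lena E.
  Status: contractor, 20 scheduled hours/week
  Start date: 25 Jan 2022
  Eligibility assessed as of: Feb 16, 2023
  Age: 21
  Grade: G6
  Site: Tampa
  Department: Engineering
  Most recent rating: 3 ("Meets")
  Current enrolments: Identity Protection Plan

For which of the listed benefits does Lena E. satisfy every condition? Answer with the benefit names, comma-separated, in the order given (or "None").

Internet Stipend, Identity Protection Plan

Service from 25 Jan 2022 to Feb 16, 2023: 387 days.
Internet Stipend — service 387 days ≥ 3 months (≈90 days) ✓; grade G6 ≥ G6 ✓; 20 hrs/wk ≥ 20 ✓ → eligible.
Paid Family Leave — status contractor ✗ (requires part-time, seasonal, or temporary) → not eligible.
Identity Protection Plan — service 387 days ≥ 6 weeks (≈42 days) ✓; age 21 ≥ 18 ✓; grade G6 ≥ G2 ✓ → eligible.
Flexible Spending Account — status contractor ✗ (requires full-time, part-time, seasonal, or temporary) → not eligible.
Retirement Savings Plan — service 387 days ≥ 12 months (≈360 days) ✓; grade G6 ≥ G5 ✓; age 21 < 25 ✗ → not eligible.
Stock Option Plan — status contractor ✗ (excluded) → not eligible.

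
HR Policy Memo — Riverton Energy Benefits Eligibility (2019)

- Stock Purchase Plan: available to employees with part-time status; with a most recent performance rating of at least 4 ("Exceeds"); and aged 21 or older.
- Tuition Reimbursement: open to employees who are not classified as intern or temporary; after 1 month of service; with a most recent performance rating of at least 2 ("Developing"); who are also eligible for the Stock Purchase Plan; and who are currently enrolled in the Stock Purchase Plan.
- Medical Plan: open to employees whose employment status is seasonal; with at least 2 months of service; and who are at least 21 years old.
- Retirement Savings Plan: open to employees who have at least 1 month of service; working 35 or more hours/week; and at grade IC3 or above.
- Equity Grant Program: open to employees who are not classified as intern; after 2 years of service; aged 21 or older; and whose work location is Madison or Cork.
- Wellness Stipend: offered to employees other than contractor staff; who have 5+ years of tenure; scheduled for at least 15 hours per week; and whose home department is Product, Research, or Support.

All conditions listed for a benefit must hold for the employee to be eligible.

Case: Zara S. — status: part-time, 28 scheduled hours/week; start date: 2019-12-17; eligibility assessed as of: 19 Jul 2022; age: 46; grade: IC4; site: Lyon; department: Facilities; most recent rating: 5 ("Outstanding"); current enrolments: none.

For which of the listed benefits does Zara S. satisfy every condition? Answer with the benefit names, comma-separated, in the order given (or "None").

Service from 2019-12-17 to 19 Jul 2022: 945 days.
Stock Purchase Plan — status part-time ✓; rating 5 ≥ 4 ✓; age 46 ≥ 21 ✓ → eligible.
Tuition Reimbursement — status part-time ✓ (not excluded); service 945 days ≥ 1 month (≈30 days) ✓; rating 5 ≥ 2 ✓; eligible for Stock Purchase Plan ✓; not enrolled in Stock Purchase Plan ✗ → not eligible.
Medical Plan — status part-time ✗ (requires seasonal) → not eligible.
Retirement Savings Plan — service 945 days ≥ 1 month (≈30 days) ✓; 28 hrs/wk < 35 ✗ → not eligible.
Equity Grant Program — status part-time ✓ (not excluded); service 945 days ≥ 2 years (≈730 days) ✓; age 46 ≥ 21 ✓; site Lyon ✗ (not Madison or Cork) → not eligible.
Wellness Stipend — status part-time ✓ (not excluded); service 945 days < 5 years (≈1825 days) ✗ → not eligible.

Stock Purchase Plan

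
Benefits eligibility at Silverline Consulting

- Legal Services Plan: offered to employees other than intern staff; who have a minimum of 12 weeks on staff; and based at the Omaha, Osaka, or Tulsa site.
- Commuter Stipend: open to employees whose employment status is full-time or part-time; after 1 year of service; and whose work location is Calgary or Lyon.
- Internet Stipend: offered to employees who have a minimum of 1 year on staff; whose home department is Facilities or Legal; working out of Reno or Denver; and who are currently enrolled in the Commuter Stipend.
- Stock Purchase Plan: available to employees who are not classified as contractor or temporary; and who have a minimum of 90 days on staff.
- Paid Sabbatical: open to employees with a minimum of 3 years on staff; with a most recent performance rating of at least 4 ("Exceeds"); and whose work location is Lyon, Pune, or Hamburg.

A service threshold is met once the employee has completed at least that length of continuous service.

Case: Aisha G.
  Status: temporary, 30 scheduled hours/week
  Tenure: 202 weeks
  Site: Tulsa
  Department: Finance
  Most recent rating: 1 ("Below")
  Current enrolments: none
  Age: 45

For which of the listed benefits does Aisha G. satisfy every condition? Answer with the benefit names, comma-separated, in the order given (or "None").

Legal Services Plan

Legal Services Plan — status temporary ✓ (not excluded); service 202 weeks ≥ 12 weeks ✓; site Tulsa ✓ → eligible.
Commuter Stipend — status temporary ✗ (requires full-time or part-time) → not eligible.
Internet Stipend — service 202 weeks ≥ 1 year (≈365 days) ✓; dept Finance ✗ → not eligible.
Stock Purchase Plan — status temporary ✗ (excluded) → not eligible.
Paid Sabbatical — service 202 weeks ≥ 3 years (≈1095 days) ✓; rating 1 < 4 ✗ → not eligible.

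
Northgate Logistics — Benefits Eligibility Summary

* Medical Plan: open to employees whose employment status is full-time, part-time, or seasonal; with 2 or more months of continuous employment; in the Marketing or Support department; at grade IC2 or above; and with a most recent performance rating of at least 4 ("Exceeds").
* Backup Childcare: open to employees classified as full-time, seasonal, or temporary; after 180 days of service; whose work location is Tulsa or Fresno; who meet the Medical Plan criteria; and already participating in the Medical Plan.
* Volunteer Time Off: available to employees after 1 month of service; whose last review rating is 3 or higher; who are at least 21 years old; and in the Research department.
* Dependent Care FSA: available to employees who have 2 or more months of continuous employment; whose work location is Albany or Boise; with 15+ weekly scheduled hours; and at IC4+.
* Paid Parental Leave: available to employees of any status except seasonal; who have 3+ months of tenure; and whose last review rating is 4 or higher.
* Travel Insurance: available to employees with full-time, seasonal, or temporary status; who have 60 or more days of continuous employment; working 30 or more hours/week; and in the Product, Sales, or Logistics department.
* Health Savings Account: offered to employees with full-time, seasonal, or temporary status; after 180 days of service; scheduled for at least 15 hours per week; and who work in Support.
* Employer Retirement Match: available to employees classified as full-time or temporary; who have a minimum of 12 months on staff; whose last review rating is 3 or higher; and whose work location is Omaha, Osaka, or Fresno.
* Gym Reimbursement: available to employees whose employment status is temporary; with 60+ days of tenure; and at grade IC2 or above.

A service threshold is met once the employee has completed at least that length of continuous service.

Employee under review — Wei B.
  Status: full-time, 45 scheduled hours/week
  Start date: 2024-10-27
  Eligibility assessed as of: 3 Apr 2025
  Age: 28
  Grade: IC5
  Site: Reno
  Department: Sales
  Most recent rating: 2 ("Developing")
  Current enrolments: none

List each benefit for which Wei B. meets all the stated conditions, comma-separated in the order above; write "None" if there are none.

Service from 2024-10-27 to 3 Apr 2025: 158 days.
Medical Plan — status full-time ✓; service 158 days ≥ 2 months (≈60 days) ✓; dept Sales ✗ → not eligible.
Backup Childcare — status full-time ✓; service 158 days < 180 days ✗ → not eligible.
Volunteer Time Off — service 158 days ≥ 1 month (≈30 days) ✓; rating 2 < 3 ✗ → not eligible.
Dependent Care FSA — service 158 days ≥ 2 months (≈60 days) ✓; site Reno ✗ (not Albany or Boise) → not eligible.
Paid Parental Leave — status full-time ✓ (not excluded); service 158 days ≥ 3 months (≈90 days) ✓; rating 2 < 4 ✗ → not eligible.
Travel Insurance — status full-time ✓; service 158 days ≥ 60 days ✓; 45 hrs/wk ≥ 30 ✓; dept Sales ✓ → eligible.
Health Savings Account — status full-time ✓; service 158 days < 180 days ✗ → not eligible.
Employer Retirement Match — status full-time ✓; service 158 days < 12 months (≈360 days) ✗ → not eligible.
Gym Reimbursement — status full-time ✗ (requires temporary) → not eligible.

Travel Insurance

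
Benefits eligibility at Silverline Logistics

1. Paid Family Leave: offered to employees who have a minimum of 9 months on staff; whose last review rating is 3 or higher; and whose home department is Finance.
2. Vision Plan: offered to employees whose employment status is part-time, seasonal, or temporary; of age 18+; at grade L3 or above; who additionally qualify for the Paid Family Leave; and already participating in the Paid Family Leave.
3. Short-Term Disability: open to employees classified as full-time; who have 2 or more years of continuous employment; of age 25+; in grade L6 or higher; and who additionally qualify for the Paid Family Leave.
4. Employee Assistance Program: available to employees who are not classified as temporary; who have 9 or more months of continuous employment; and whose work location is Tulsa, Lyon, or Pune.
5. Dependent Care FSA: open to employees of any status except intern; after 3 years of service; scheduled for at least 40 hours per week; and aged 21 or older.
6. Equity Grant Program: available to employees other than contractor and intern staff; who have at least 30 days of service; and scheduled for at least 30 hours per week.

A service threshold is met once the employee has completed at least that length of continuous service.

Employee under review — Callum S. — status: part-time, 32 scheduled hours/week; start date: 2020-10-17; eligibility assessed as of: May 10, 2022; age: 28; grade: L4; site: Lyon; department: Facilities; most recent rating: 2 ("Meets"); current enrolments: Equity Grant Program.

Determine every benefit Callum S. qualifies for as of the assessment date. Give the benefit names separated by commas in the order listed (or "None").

Employee Assistance Program, Equity Grant Program

Service from 2020-10-17 to May 10, 2022: 570 days.
Paid Family Leave — service 570 days ≥ 9 months (≈270 days) ✓; rating 2 < 3 ✗ → not eligible.
Vision Plan — status part-time ✓; age 28 ≥ 18 ✓; grade L4 ≥ L3 ✓; not eligible for Paid Family Leave ✗ → not eligible.
Short-Term Disability — status part-time ✗ (requires full-time) → not eligible.
Employee Assistance Program — status part-time ✓ (not excluded); service 570 days ≥ 9 months (≈270 days) ✓; site Lyon ✓ → eligible.
Dependent Care FSA — status part-time ✓ (not excluded); service 570 days < 3 years (≈1095 days) ✗ → not eligible.
Equity Grant Program — status part-time ✓ (not excluded); service 570 days ≥ 30 days ✓; 32 hrs/wk ≥ 30 ✓ → eligible.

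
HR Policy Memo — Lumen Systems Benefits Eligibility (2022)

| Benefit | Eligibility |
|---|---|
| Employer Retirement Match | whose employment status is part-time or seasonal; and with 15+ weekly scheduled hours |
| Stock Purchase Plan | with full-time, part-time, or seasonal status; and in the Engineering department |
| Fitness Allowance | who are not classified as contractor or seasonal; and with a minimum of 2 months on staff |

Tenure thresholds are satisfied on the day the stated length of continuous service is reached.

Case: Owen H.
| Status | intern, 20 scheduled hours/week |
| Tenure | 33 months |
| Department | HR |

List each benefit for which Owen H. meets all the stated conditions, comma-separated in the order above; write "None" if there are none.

Employer Retirement Match — status intern ✗ (requires part-time or seasonal) → not eligible.
Stock Purchase Plan — status intern ✗ (requires full-time, part-time, or seasonal) → not eligible.
Fitness Allowance — status intern ✓ (not excluded); service 33 months ≥ 2 months ✓ → eligible.

Fitness Allowance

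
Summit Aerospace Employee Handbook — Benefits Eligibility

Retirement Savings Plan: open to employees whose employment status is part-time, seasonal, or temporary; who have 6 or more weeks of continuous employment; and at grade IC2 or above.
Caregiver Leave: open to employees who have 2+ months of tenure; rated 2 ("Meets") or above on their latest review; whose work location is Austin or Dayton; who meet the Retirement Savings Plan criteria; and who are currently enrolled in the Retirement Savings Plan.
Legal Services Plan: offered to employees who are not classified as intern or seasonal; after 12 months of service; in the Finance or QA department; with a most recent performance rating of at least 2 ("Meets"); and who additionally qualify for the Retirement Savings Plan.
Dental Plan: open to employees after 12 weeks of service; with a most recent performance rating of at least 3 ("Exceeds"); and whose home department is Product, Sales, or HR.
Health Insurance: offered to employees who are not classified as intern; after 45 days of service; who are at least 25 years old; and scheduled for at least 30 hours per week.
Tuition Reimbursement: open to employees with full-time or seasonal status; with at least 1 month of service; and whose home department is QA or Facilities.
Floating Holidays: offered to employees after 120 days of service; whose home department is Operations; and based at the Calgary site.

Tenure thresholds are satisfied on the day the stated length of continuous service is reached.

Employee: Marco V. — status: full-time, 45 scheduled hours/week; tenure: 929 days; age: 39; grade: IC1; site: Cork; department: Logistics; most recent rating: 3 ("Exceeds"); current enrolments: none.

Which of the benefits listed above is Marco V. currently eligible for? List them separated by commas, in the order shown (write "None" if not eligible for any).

Retirement Savings Plan — status full-time ✗ (requires part-time, seasonal, or temporary) → not eligible.
Caregiver Leave — service 929 days ≥ 2 months (≈60 days) ✓; rating 3 ≥ 2 ✓; site Cork ✗ (not Austin or Dayton) → not eligible.
Legal Services Plan — status full-time ✓ (not excluded); service 929 days ≥ 12 months (≈360 days) ✓; dept Logistics ✗ → not eligible.
Dental Plan — service 929 days ≥ 12 weeks (≈84 days) ✓; rating 3 ≥ 3 ✓; dept Logistics ✗ → not eligible.
Health Insurance — status full-time ✓ (not excluded); service 929 days ≥ 45 days ✓; age 39 ≥ 25 ✓; 45 hrs/wk ≥ 30 ✓ → eligible.
Tuition Reimbursement — status full-time ✓; service 929 days ≥ 1 month (≈30 days) ✓; dept Logistics ✗ → not eligible.
Floating Holidays — service 929 days ≥ 120 days ✓; dept Logistics ✗ → not eligible.

Health Insurance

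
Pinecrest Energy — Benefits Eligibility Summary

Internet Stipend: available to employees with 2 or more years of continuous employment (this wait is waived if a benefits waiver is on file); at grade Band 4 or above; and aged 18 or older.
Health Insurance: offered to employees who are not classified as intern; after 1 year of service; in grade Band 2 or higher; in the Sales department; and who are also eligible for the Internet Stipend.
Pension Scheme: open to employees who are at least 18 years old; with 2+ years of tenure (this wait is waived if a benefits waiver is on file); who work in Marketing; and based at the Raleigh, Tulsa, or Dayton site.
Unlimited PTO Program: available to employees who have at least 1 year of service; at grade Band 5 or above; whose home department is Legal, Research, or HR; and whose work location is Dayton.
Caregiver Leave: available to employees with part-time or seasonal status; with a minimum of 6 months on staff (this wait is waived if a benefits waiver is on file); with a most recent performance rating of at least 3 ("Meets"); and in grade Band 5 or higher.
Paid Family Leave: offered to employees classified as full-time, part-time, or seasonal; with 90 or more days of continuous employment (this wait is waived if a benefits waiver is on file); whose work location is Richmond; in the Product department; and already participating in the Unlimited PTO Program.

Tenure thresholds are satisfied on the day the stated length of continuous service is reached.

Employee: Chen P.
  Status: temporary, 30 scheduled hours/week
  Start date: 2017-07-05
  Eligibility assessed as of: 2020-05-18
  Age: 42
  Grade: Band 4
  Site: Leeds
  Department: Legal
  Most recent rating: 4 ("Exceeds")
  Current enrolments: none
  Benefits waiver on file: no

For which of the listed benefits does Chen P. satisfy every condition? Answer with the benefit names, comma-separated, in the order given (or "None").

Service from 2017-07-05 to 2020-05-18: 1048 days.
Internet Stipend — no waiver, service 1048 days ≥ 2 years (≈730 days) ✓; grade Band 4 ≥ Band 4 ✓; age 42 ≥ 18 ✓ → eligible.
Health Insurance — status temporary ✓ (not excluded); service 1048 days ≥ 1 year (≈365 days) ✓; grade Band 4 ≥ Band 2 ✓; dept Legal ✗ → not eligible.
Pension Scheme — age 42 ≥ 18 ✓; no waiver, service 1048 days ≥ 2 years (≈730 days) ✓; dept Legal ✗ → not eligible.
Unlimited PTO Program — service 1048 days ≥ 1 year (≈365 days) ✓; grade Band 4 < Band 5 ✗ → not eligible.
Caregiver Leave — status temporary ✗ (requires part-time or seasonal) → not eligible.
Paid Family Leave — status temporary ✗ (requires full-time, part-time, or seasonal) → not eligible.

Internet Stipend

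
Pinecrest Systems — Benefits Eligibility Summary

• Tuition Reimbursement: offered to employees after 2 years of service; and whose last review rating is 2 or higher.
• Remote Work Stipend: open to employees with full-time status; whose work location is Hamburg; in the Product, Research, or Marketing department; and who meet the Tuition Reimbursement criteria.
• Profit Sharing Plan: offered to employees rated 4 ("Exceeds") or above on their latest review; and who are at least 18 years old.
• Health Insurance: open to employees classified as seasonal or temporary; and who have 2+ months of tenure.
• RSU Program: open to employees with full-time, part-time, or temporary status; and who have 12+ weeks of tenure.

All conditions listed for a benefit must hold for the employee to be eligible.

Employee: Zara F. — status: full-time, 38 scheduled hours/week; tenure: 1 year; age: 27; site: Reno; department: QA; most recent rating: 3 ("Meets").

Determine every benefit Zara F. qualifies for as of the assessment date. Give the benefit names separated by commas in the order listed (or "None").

RSU Program

Tuition Reimbursement — service 1 year < 2 years ✗ → not eligible.
Remote Work Stipend — status full-time ✓; site Reno ✗ (not Hamburg) → not eligible.
Profit Sharing Plan — rating 3 < 4 ✗ → not eligible.
Health Insurance — status full-time ✗ (requires seasonal or temporary) → not eligible.
RSU Program — status full-time ✓; service 1 year ≥ 12 weeks (≈84 days) ✓ → eligible.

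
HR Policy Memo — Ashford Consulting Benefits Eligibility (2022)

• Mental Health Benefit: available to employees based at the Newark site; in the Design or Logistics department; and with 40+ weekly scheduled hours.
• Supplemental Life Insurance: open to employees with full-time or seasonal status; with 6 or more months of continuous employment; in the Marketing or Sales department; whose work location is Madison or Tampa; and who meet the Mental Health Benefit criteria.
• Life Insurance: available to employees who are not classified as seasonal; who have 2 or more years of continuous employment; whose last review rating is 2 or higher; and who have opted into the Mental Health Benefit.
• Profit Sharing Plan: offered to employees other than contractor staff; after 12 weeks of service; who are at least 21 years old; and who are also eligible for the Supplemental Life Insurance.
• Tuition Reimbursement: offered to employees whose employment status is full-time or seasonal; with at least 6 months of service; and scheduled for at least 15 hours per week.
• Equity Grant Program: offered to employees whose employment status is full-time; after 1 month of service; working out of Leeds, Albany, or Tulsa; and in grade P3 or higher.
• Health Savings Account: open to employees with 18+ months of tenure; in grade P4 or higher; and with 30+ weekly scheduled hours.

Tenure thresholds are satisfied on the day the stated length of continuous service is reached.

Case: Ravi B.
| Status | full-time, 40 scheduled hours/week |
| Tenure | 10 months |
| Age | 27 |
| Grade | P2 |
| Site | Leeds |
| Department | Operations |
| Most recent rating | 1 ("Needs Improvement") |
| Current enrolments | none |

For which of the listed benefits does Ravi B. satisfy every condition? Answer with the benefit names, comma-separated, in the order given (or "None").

Mental Health Benefit — site Leeds ✗ (not Newark) → not eligible.
Supplemental Life Insurance — status full-time ✓; service 10 months ≥ 6 months ✓; dept Operations ✗ → not eligible.
Life Insurance — status full-time ✓ (not excluded); service 10 months < 2 years (≈730 days) ✗ → not eligible.
Profit Sharing Plan — status full-time ✓ (not excluded); service 10 months ≥ 12 weeks (≈84 days) ✓; age 27 ≥ 21 ✓; not eligible for Supplemental Life Insurance ✗ → not eligible.
Tuition Reimbursement — status full-time ✓; service 10 months ≥ 6 months ✓; 40 hrs/wk ≥ 15 ✓ → eligible.
Equity Grant Program — status full-time ✓; service 10 months ≥ 1 month ✓; site Leeds ✓; grade P2 < P3 ✗ → not eligible.
Health Savings Account — service 10 months < 18 months ✗ → not eligible.

Tuition Reimbursement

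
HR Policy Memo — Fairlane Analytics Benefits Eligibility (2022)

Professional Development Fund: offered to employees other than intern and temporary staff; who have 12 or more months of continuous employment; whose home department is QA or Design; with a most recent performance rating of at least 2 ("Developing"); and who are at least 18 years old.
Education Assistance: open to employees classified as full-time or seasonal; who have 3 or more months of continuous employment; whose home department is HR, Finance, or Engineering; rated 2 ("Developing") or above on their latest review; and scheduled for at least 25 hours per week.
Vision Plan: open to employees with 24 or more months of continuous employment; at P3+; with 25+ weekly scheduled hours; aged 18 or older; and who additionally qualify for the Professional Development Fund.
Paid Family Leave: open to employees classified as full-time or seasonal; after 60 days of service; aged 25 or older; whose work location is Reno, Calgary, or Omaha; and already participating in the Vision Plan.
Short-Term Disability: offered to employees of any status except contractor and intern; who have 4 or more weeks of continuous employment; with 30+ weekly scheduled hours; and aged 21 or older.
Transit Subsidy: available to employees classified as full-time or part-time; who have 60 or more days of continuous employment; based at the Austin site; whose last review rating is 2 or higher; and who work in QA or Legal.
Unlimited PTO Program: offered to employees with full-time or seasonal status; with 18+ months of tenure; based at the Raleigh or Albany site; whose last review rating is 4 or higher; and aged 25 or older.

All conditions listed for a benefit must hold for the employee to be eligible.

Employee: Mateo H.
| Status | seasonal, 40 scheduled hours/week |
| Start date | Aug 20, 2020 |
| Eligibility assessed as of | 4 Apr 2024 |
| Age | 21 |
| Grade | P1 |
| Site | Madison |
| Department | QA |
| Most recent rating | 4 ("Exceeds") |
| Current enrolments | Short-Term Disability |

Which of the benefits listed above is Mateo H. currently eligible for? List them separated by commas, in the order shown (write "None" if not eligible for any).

Service from Aug 20, 2020 to 4 Apr 2024: 1323 days.
Professional Development Fund — status seasonal ✓ (not excluded); service 1323 days ≥ 12 months (≈360 days) ✓; dept QA ✓; rating 4 ≥ 2 ✓; age 21 ≥ 18 ✓ → eligible.
Education Assistance — status seasonal ✓; service 1323 days ≥ 3 months (≈90 days) ✓; dept QA ✗ → not eligible.
Vision Plan — service 1323 days ≥ 24 months (≈720 days) ✓; grade P1 < P3 ✗ → not eligible.
Paid Family Leave — status seasonal ✓; service 1323 days ≥ 60 days ✓; age 21 < 25 ✗ → not eligible.
Short-Term Disability — status seasonal ✓ (not excluded); service 1323 days ≥ 4 weeks (≈28 days) ✓; 40 hrs/wk ≥ 30 ✓; age 21 ≥ 21 ✓ → eligible.
Transit Subsidy — status seasonal ✗ (requires full-time or part-time) → not eligible.
Unlimited PTO Program — status seasonal ✓; service 1323 days ≥ 18 months (≈540 days) ✓; site Madison ✗ (not Raleigh or Albany) → not eligible.

Professional Development Fund, Short-Term Disability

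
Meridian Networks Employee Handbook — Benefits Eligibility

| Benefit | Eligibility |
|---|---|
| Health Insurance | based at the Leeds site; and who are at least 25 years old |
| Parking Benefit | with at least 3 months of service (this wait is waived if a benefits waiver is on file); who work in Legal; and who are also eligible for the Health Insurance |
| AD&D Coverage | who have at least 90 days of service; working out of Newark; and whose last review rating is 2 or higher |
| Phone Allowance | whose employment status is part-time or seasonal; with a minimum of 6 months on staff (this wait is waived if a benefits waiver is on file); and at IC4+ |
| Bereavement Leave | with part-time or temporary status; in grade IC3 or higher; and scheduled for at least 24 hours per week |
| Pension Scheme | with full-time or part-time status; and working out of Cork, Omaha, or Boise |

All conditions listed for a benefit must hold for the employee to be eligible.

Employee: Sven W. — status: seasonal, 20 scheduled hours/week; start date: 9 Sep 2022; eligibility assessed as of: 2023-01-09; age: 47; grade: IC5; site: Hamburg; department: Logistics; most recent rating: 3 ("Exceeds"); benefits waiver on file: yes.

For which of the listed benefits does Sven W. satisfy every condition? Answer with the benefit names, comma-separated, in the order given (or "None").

Service from 9 Sep 2022 to 2023-01-09: 122 days.
Health Insurance — site Hamburg ✗ (not Leeds) → not eligible.
Parking Benefit — benefits waiver on file ✓; dept Logistics ✗ → not eligible.
AD&D Coverage — service 122 days ≥ 90 days ✓; site Hamburg ✗ (not Newark) → not eligible.
Phone Allowance — status seasonal ✓; benefits waiver on file ✓; grade IC5 ≥ IC4 ✓ → eligible.
Bereavement Leave — status seasonal ✗ (requires part-time or temporary) → not eligible.
Pension Scheme — status seasonal ✗ (requires full-time or part-time) → not eligible.

Phone Allowance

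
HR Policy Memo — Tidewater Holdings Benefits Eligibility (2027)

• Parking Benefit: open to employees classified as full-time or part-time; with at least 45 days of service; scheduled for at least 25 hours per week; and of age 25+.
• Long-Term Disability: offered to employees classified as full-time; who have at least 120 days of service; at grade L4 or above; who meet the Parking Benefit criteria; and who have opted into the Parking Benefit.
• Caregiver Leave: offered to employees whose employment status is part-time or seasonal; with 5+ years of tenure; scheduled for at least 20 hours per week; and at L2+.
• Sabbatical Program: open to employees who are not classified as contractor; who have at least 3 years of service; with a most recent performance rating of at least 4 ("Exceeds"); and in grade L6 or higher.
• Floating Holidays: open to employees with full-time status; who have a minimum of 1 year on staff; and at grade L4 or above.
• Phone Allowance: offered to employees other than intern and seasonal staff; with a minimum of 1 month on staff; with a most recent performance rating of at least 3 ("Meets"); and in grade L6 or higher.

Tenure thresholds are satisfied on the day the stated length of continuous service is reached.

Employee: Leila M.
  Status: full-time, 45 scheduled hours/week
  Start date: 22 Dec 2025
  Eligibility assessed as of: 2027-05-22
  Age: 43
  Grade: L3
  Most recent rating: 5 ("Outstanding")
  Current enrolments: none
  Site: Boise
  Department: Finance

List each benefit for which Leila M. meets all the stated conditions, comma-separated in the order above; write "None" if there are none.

Service from 22 Dec 2025 to 2027-05-22: 516 days.
Parking Benefit — status full-time ✓; service 516 days ≥ 45 days ✓; 45 hrs/wk ≥ 25 ✓; age 43 ≥ 25 ✓ → eligible.
Long-Term Disability — status full-time ✓; service 516 days ≥ 120 days ✓; grade L3 < L4 ✗ → not eligible.
Caregiver Leave — status full-time ✗ (requires part-time or seasonal) → not eligible.
Sabbatical Program — status full-time ✓ (not excluded); service 516 days < 3 years (≈1095 days) ✗ → not eligible.
Floating Holidays — status full-time ✓; service 516 days ≥ 1 year (≈365 days) ✓; grade L3 < L4 ✗ → not eligible.
Phone Allowance — status full-time ✓ (not excluded); service 516 days ≥ 1 month (≈30 days) ✓; rating 5 ≥ 3 ✓; grade L3 < L6 ✗ → not eligible.

Parking Benefit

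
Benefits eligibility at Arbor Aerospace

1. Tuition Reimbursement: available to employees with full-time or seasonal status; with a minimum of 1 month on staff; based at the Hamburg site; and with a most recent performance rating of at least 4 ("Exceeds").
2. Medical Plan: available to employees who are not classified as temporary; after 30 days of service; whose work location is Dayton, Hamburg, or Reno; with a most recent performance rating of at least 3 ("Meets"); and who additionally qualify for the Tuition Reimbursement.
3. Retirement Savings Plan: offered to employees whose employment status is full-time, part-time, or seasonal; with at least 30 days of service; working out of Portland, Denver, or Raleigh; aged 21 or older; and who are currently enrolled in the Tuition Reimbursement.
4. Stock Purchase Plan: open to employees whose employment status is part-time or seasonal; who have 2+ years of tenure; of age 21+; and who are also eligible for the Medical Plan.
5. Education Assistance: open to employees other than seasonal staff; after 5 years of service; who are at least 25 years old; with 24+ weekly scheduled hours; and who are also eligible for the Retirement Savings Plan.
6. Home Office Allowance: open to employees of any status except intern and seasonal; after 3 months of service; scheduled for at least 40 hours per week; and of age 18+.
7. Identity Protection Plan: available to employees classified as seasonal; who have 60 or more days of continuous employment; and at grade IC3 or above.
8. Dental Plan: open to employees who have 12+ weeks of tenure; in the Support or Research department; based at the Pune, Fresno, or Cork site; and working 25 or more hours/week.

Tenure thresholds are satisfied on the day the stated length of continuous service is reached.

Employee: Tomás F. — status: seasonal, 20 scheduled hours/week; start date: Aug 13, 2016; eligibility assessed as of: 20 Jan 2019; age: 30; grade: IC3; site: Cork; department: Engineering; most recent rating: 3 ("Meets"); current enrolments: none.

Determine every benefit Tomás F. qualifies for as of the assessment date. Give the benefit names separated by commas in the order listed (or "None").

Service from Aug 13, 2016 to 20 Jan 2019: 890 days.
Tuition Reimbursement — status seasonal ✓; service 890 days ≥ 1 month (≈30 days) ✓; site Cork ✗ (not Hamburg) → not eligible.
Medical Plan — status seasonal ✓ (not excluded); service 890 days ≥ 30 days ✓; site Cork ✗ (not Dayton, Hamburg, or Reno) → not eligible.
Retirement Savings Plan — status seasonal ✓; service 890 days ≥ 30 days ✓; site Cork ✗ (not Portland, Denver, or Raleigh) → not eligible.
Stock Purchase Plan — status seasonal ✓; service 890 days ≥ 2 years (≈730 days) ✓; age 30 ≥ 21 ✓; not eligible for Medical Plan ✗ → not eligible.
Education Assistance — status seasonal ✗ (excluded) → not eligible.
Home Office Allowance — status seasonal ✗ (excluded) → not eligible.
Identity Protection Plan — status seasonal ✓; service 890 days ≥ 60 days ✓; grade IC3 ≥ IC3 ✓ → eligible.
Dental Plan — service 890 days ≥ 12 weeks (≈84 days) ✓; dept Engineering ✗ → not eligible.

Identity Protection Plan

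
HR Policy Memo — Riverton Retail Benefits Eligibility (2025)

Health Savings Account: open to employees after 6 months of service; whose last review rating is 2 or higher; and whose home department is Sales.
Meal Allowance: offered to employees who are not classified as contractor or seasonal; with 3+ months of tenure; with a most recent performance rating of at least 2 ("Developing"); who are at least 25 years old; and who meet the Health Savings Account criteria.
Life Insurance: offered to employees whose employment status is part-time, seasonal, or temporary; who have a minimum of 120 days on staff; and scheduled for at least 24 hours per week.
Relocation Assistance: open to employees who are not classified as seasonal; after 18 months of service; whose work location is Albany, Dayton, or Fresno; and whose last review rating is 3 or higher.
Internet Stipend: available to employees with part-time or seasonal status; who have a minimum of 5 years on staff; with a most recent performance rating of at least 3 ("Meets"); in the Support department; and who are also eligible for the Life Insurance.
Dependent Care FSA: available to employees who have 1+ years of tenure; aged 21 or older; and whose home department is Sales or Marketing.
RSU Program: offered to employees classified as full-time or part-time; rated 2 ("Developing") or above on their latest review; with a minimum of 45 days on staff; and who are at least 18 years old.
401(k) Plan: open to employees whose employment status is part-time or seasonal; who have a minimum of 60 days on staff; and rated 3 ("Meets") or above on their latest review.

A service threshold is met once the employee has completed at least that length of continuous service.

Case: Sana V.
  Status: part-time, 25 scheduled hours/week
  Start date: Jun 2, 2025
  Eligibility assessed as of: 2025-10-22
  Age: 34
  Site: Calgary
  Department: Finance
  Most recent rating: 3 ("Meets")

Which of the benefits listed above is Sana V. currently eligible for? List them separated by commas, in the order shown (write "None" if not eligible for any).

Life Insurance, RSU Program, 401(k) Plan

Service from Jun 2, 2025 to 2025-10-22: 142 days.
Health Savings Account — service 142 days < 6 months (≈180 days) ✗ → not eligible.
Meal Allowance — status part-time ✓ (not excluded); service 142 days ≥ 3 months (≈90 days) ✓; rating 3 ≥ 2 ✓; age 34 ≥ 25 ✓; not eligible for Health Savings Account ✗ → not eligible.
Life Insurance — status part-time ✓; service 142 days ≥ 120 days ✓; 25 hrs/wk ≥ 24 ✓ → eligible.
Relocation Assistance — status part-time ✓ (not excluded); service 142 days < 18 months (≈540 days) ✗ → not eligible.
Internet Stipend — status part-time ✓; service 142 days < 5 years (≈1825 days) ✗ → not eligible.
Dependent Care FSA — service 142 days < 1 year (≈365 days) ✗ → not eligible.
RSU Program — status part-time ✓; rating 3 ≥ 2 ✓; service 142 days ≥ 45 days ✓; age 34 ≥ 18 ✓ → eligible.
401(k) Plan — status part-time ✓; service 142 days ≥ 60 days ✓; rating 3 ≥ 3 ✓ → eligible.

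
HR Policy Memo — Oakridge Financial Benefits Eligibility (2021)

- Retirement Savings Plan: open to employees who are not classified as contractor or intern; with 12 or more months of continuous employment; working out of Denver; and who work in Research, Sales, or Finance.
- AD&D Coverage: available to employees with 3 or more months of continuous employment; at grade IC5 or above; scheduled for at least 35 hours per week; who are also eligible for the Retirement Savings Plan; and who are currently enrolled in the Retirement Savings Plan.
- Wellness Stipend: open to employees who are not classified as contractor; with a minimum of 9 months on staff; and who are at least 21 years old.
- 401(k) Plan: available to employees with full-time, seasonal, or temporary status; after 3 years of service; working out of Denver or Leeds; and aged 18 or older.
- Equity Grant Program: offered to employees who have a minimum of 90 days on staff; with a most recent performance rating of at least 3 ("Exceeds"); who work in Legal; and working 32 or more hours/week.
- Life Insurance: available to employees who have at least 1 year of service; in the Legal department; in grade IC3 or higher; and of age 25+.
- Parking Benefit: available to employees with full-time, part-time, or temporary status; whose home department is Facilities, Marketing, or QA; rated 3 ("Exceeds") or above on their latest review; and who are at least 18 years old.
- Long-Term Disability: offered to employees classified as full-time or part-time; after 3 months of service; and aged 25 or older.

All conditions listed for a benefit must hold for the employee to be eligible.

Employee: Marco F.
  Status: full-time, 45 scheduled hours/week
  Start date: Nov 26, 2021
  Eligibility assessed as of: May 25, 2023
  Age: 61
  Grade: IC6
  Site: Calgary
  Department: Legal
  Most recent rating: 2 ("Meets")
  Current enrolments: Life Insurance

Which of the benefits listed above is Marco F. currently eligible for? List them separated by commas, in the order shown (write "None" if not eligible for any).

Wellness Stipend, Life Insurance, Long-Term Disability

Service from Nov 26, 2021 to May 25, 2023: 545 days.
Retirement Savings Plan — status full-time ✓ (not excluded); service 545 days ≥ 12 months (≈360 days) ✓; site Calgary ✗ (not Denver) → not eligible.
AD&D Coverage — service 545 days ≥ 3 months (≈90 days) ✓; grade IC6 ≥ IC5 ✓; 45 hrs/wk ≥ 35 ✓; not eligible for Retirement Savings Plan ✗ → not eligible.
Wellness Stipend — status full-time ✓ (not excluded); service 545 days ≥ 9 months (≈270 days) ✓; age 61 ≥ 21 ✓ → eligible.
401(k) Plan — status full-time ✓; service 545 days < 3 years (≈1095 days) ✗ → not eligible.
Equity Grant Program — service 545 days ≥ 90 days ✓; rating 2 < 3 ✗ → not eligible.
Life Insurance — service 545 days ≥ 1 year (≈365 days) ✓; dept Legal ✓; grade IC6 ≥ IC3 ✓; age 61 ≥ 25 ✓ → eligible.
Parking Benefit — status full-time ✓; dept Legal ✗ → not eligible.
Long-Term Disability — status full-time ✓; service 545 days ≥ 3 months (≈90 days) ✓; age 61 ≥ 25 ✓ → eligible.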